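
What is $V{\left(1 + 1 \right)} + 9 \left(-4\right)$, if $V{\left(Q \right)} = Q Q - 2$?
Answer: $-34$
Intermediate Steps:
$V{\left(Q \right)} = -2 + Q^{2}$ ($V{\left(Q \right)} = Q^{2} - 2 = -2 + Q^{2}$)
$V{\left(1 + 1 \right)} + 9 \left(-4\right) = \left(-2 + \left(1 + 1\right)^{2}\right) + 9 \left(-4\right) = \left(-2 + 2^{2}\right) - 36 = \left(-2 + 4\right) - 36 = 2 - 36 = -34$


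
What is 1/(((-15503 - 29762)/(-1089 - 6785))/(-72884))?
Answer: -573888616/45265 ≈ -12678.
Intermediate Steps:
1/(((-15503 - 29762)/(-1089 - 6785))/(-72884)) = 1/(-45265/(-7874)*(-1/72884)) = 1/(-45265*(-1/7874)*(-1/72884)) = 1/((45265/7874)*(-1/72884)) = 1/(-45265/573888616) = -573888616/45265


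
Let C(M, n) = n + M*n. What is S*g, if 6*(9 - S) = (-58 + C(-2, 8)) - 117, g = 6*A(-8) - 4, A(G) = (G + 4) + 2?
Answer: -632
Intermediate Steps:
A(G) = 6 + G (A(G) = (4 + G) + 2 = 6 + G)
g = -16 (g = 6*(6 - 8) - 4 = 6*(-2) - 4 = -12 - 4 = -16)
S = 79/2 (S = 9 - ((-58 + 8*(1 - 2)) - 117)/6 = 9 - ((-58 + 8*(-1)) - 117)/6 = 9 - ((-58 - 8) - 117)/6 = 9 - (-66 - 117)/6 = 9 - ⅙*(-183) = 9 + 61/2 = 79/2 ≈ 39.500)
S*g = (79/2)*(-16) = -632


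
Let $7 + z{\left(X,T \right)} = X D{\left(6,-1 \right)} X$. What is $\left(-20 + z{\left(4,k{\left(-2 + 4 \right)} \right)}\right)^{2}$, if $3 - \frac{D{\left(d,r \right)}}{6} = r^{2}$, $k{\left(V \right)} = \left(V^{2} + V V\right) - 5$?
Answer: $27225$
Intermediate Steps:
$k{\left(V \right)} = -5 + 2 V^{2}$ ($k{\left(V \right)} = \left(V^{2} + V^{2}\right) - 5 = 2 V^{2} - 5 = -5 + 2 V^{2}$)
$D{\left(d,r \right)} = 18 - 6 r^{2}$
$z{\left(X,T \right)} = -7 + 12 X^{2}$ ($z{\left(X,T \right)} = -7 + X \left(18 - 6 \left(-1\right)^{2}\right) X = -7 + X \left(18 - 6\right) X = -7 + X 12 X = -7 + 12 X X = -7 + 12 X^{2}$)
$\left(-20 + z{\left(4,k{\left(-2 + 4 \right)} \right)}\right)^{2} = \left(-20 - \left(7 - 12 \cdot 4^{2}\right)\right)^{2} = \left(-20 + \left(-7 + 12 \cdot 16\right)\right)^{2} = \left(-20 + \left(-7 + 192\right)\right)^{2} = \left(-20 + 185\right)^{2} = 165^{2} = 27225$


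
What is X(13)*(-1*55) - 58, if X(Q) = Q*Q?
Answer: -9353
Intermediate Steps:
X(Q) = Q**2
X(13)*(-1*55) - 58 = 13**2*(-1*55) - 58 = 169*(-55) - 58 = -9295 - 58 = -9353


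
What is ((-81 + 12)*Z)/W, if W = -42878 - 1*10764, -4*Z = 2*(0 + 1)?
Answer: -69/107284 ≈ -0.00064315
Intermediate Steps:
Z = -½ (Z = -(0 + 1)/2 = -1/2 = -¼*2 = -½ ≈ -0.50000)
W = -53642 (W = -42878 - 10764 = -53642)
((-81 + 12)*Z)/W = ((-81 + 12)*(-½))/(-53642) = -69*(-½)*(-1/53642) = (69/2)*(-1/53642) = -69/107284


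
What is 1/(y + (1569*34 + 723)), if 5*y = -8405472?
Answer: -5/8135127 ≈ -6.1462e-7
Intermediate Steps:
y = -8405472/5 (y = (⅕)*(-8405472) = -8405472/5 ≈ -1.6811e+6)
1/(y + (1569*34 + 723)) = 1/(-8405472/5 + (1569*34 + 723)) = 1/(-8405472/5 + (53346 + 723)) = 1/(-8405472/5 + 54069) = 1/(-8135127/5) = -5/8135127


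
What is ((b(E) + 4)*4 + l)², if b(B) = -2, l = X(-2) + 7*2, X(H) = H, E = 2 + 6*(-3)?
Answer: 400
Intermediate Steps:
E = -16 (E = 2 - 18 = -16)
l = 12 (l = -2 + 7*2 = -2 + 14 = 12)
((b(E) + 4)*4 + l)² = ((-2 + 4)*4 + 12)² = (2*4 + 12)² = (8 + 12)² = 20² = 400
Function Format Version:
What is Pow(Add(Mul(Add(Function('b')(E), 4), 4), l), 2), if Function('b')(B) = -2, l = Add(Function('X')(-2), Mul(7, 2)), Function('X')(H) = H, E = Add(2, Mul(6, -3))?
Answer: 400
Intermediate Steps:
E = -16 (E = Add(2, -18) = -16)
l = 12 (l = Add(-2, Mul(7, 2)) = Add(-2, 14) = 12)
Pow(Add(Mul(Add(Function('b')(E), 4), 4), l), 2) = Pow(Add(Mul(Add(-2, 4), 4), 12), 2) = Pow(Add(Mul(2, 4), 12), 2) = Pow(Add(8, 12), 2) = Pow(20, 2) = 400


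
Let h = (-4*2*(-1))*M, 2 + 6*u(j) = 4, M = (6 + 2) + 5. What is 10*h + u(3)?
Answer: 3121/3 ≈ 1040.3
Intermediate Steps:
M = 13 (M = 8 + 5 = 13)
u(j) = ⅓ (u(j) = -⅓ + (⅙)*4 = -⅓ + ⅔ = ⅓)
h = 104 (h = (-4*2*(-1))*13 = -8*(-1)*13 = 8*13 = 104)
10*h + u(3) = 10*104 + ⅓ = 1040 + ⅓ = 3121/3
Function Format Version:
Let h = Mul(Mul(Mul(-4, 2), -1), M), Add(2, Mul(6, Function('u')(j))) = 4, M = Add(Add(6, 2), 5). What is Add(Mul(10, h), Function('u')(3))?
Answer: Rational(3121, 3) ≈ 1040.3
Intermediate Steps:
M = 13 (M = Add(8, 5) = 13)
Function('u')(j) = Rational(1, 3) (Function('u')(j) = Add(Rational(-1, 3), Mul(Rational(1, 6), 4)) = Add(Rational(-1, 3), Rational(2, 3)) = Rational(1, 3))
h = 104 (h = Mul(Mul(Mul(-4, 2), -1), 13) = Mul(Mul(-8, -1), 13) = Mul(8, 13) = 104)
Add(Mul(10, h), Function('u')(3)) = Add(Mul(10, 104), Rational(1, 3)) = Add(1040, Rational(1, 3)) = Rational(3121, 3)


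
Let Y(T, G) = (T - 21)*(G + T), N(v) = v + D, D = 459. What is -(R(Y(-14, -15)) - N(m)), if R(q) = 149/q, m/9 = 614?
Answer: 6074626/1015 ≈ 5984.9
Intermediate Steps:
m = 5526 (m = 9*614 = 5526)
N(v) = 459 + v (N(v) = v + 459 = 459 + v)
Y(T, G) = (-21 + T)*(G + T)
-(R(Y(-14, -15)) - N(m)) = -(149/((-14)**2 - 21*(-15) - 21*(-14) - 15*(-14)) - (459 + 5526)) = -(149/(196 + 315 + 294 + 210) - 1*5985) = -(149/1015 - 5985) = -1*(-6074626/1015) = 6074626/1015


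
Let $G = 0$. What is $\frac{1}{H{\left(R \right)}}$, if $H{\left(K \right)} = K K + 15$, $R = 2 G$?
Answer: $\frac{1}{15} \approx 0.066667$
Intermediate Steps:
$R = 0$ ($R = 2 \cdot 0 = 0$)
$H{\left(K \right)} = 15 + K^{2}$ ($H{\left(K \right)} = K^{2} + 15 = 15 + K^{2}$)
$\frac{1}{H{\left(R \right)}} = \frac{1}{15 + 0^{2}} = \frac{1}{15 + 0} = \frac{1}{15}$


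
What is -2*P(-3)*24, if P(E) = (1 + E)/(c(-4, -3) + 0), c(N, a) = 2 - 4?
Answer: -48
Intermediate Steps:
c(N, a) = -2
P(E) = -½ - E/2 (P(E) = (1 + E)/(-2 + 0) = (1 + E)/(-2) = (1 + E)*(-½) = -½ - E/2)
-2*P(-3)*24 = -2*(-½ - ½*(-3))*24 = -2*(-½ + 3/2)*24 = -2*1*24 = -2*24 = -48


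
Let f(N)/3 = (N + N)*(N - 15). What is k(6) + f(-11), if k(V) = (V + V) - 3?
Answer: 1725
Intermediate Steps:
k(V) = -3 + 2*V (k(V) = 2*V - 3 = -3 + 2*V)
f(N) = 6*N*(-15 + N) (f(N) = 3*((N + N)*(N - 15)) = 3*((2*N)*(-15 + N)) = 3*(2*N*(-15 + N)) = 6*N*(-15 + N))
k(6) + f(-11) = (-3 + 2*6) + 6*(-11)*(-15 - 11) = (-3 + 12) + 6*(-11)*(-26) = 9 + 1716 = 1725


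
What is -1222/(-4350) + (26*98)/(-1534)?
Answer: -177101/128325 ≈ -1.3801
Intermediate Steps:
-1222/(-4350) + (26*98)/(-1534) = -1222*(-1/4350) + 2548*(-1/1534) = 611/2175 - 98/59 = -177101/128325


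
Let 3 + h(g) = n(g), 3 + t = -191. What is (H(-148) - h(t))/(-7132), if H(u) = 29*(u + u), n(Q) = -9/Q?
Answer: 1664723/1383608 ≈ 1.2032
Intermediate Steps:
t = -194 (t = -3 - 191 = -194)
H(u) = 58*u (H(u) = 29*(2*u) = 58*u)
h(g) = -3 - 9/g
(H(-148) - h(t))/(-7132) = (58*(-148) - (-3 - 9/(-194)))/(-7132) = (-8584 - (-3 - 9*(-1/194)))*(-1/7132) = (-8584 - (-3 + 9/194))*(-1/7132) = (-8584 - 1*(-573/194))*(-1/7132) = (-8584 + 573/194)*(-1/7132) = -1664723/194*(-1/7132) = 1664723/1383608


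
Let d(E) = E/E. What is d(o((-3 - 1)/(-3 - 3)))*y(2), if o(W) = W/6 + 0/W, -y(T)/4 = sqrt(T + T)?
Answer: -8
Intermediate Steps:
y(T) = -4*sqrt(2)*sqrt(T) (y(T) = -4*sqrt(T + T) = -4*sqrt(2)*sqrt(T))
o(W) = W/6 (o(W) = W*(1/6) + 0 = W/6 + 0 = W/6)
d(E) = 1
d(o((-3 - 1)/(-3 - 3)))*y(2) = 1*(-4*sqrt(2)*sqrt(2)) = 1*(-8) = -8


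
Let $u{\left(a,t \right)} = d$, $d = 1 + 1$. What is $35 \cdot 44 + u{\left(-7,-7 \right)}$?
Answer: $1542$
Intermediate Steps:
$d = 2$
$u{\left(a,t \right)} = 2$
$35 \cdot 44 + u{\left(-7,-7 \right)} = 35 \cdot 44 + 2 = 1540 + 2 = 1542$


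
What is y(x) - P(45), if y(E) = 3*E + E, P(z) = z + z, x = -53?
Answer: -302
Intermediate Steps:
P(z) = 2*z
y(E) = 4*E
y(x) - P(45) = 4*(-53) - 2*45 = -212 - 1*90 = -212 - 90 = -302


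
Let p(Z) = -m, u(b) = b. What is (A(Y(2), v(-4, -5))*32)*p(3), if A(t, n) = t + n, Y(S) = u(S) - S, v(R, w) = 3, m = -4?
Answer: 384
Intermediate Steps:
Y(S) = 0 (Y(S) = S - S = 0)
p(Z) = 4 (p(Z) = -1*(-4) = 4)
A(t, n) = n + t
(A(Y(2), v(-4, -5))*32)*p(3) = ((3 + 0)*32)*4 = (3*32)*4 = 96*4 = 384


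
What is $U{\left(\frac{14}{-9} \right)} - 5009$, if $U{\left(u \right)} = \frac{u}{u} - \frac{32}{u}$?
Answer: $- \frac{34912}{7} \approx -4987.4$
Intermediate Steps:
$U{\left(u \right)} = 1 - \frac{32}{u}$
$U{\left(\frac{14}{-9} \right)} - 5009 = \frac{-32 + \frac{14}{-9}}{14 \frac{1}{-9}} - 5009 = \frac{-32 + 14 \left(- \frac{1}{9}\right)}{14 \left(- \frac{1}{9}\right)} - 5009 = \frac{-32 - \frac{14}{9}}{- \frac{14}{9}} - 5009 = \left(- \frac{9}{14}\right) \left(- \frac{302}{9}\right) - 5009 = \frac{151}{7} - 5009 = - \frac{34912}{7}$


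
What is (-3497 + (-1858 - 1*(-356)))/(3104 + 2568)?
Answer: -4999/5672 ≈ -0.88135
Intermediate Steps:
(-3497 + (-1858 - 1*(-356)))/(3104 + 2568) = (-3497 + (-1858 + 356))/5672 = (-3497 - 1502)*(1/5672) = -4999*1/5672 = -4999/5672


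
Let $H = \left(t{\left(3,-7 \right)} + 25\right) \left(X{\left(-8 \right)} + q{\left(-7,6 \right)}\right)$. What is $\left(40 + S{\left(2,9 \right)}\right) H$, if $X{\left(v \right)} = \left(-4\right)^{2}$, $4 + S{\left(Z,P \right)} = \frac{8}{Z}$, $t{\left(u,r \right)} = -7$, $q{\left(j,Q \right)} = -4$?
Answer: $8640$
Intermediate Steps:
$S{\left(Z,P \right)} = -4 + \frac{8}{Z}$
$X{\left(v \right)} = 16$
$H = 216$ ($H = \left(-7 + 25\right) \left(16 - 4\right) = 18 \cdot 12 = 216$)
$\left(40 + S{\left(2,9 \right)}\right) H = \left(40 - \left(4 - \frac{8}{2}\right)\right) 216 = \left(40 + \left(-4 + 8 \cdot \frac{1}{2}\right)\right) 216 = \left(40 + \left(-4 + 4\right)\right) 216 = \left(40 + 0\right) 216 = 40 \cdot 216 = 8640$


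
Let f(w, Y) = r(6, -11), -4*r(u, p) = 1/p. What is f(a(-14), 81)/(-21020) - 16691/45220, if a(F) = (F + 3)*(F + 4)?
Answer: -154372173/418230736 ≈ -0.36911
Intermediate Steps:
r(u, p) = -1/(4*p)
a(F) = (3 + F)*(4 + F)
f(w, Y) = 1/44 (f(w, Y) = -¼/(-11) = -¼*(-1/11) = 1/44)
f(a(-14), 81)/(-21020) - 16691/45220 = (1/44)/(-21020) - 16691/45220 = (1/44)*(-1/21020) - 16691*1/45220 = -1/924880 - 16691/45220 = -154372173/418230736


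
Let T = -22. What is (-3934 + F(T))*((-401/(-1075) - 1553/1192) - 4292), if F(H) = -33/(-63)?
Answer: 1509620671949/89400 ≈ 1.6886e+7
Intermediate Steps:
F(H) = 11/21 (F(H) = -33*(-1/63) = 11/21)
(-3934 + F(T))*((-401/(-1075) - 1553/1192) - 4292) = (-3934 + 11/21)*((-401/(-1075) - 1553/1192) - 4292) = -82603*((-401*(-1/1075) - 1553*1/1192) - 4292)/21 = -82603*((401/1075 - 1553/1192) - 4292)/21 = -82603*(-1191483/1281400 - 4292)/21 = -82603/21*(-5500960283/1281400) = 1509620671949/89400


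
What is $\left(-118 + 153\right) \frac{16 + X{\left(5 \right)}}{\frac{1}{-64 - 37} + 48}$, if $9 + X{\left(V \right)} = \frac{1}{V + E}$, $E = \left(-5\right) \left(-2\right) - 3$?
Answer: $\frac{300475}{58164} \approx 5.166$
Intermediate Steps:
$E = 7$ ($E = 10 - 3 = 7$)
$X{\left(V \right)} = -9 + \frac{1}{7 + V}$ ($X{\left(V \right)} = -9 + \frac{1}{V + 7} = -9 + \frac{1}{7 + V}$)
$\left(-118 + 153\right) \frac{16 + X{\left(5 \right)}}{\frac{1}{-64 - 37} + 48} = \left(-118 + 153\right) \frac{16 + \frac{-62 - 45}{7 + 5}}{\frac{1}{-64 - 37} + 48} = 35 \frac{16 + \frac{-62 - 45}{12}}{\frac{1}{-101} + 48} = 35 \frac{16 + \frac{1}{12} \left(-107\right)}{- \frac{1}{101} + 48} = 35 \frac{16 - \frac{107}{12}}{\frac{4847}{101}} = 35 \cdot \frac{85}{12} \cdot \frac{101}{4847} = 35 \cdot \frac{8585}{58164} = \frac{300475}{58164}$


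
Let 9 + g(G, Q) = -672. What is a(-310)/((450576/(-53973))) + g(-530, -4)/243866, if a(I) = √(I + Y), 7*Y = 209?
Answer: -681/243866 - 1999*I*√13727/116816 ≈ -0.0027925 - 2.0049*I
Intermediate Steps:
Y = 209/7 (Y = (⅐)*209 = 209/7 ≈ 29.857)
a(I) = √(209/7 + I) (a(I) = √(I + 209/7) = √(209/7 + I))
g(G, Q) = -681 (g(G, Q) = -9 - 672 = -681)
a(-310)/((450576/(-53973))) + g(-530, -4)/243866 = (√(1463 + 49*(-310))/7)/((450576/(-53973))) - 681/243866 = (√(1463 - 15190)/7)/((450576*(-1/53973))) - 681*1/243866 = (√(-13727)/7)/(-16688/1999) - 681/243866 = ((I*√13727)/7)*(-1999/16688) - 681/243866 = (I*√13727/7)*(-1999/16688) - 681/243866 = -1999*I*√13727/116816 - 681/243866 = -681/243866 - 1999*I*√13727/116816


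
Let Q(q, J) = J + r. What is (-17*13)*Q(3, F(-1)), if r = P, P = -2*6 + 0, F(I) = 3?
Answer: 1989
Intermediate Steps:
P = -12 (P = -12 + 0 = -12)
r = -12
Q(q, J) = -12 + J (Q(q, J) = J - 12 = -12 + J)
(-17*13)*Q(3, F(-1)) = (-17*13)*(-12 + 3) = -221*(-9) = 1989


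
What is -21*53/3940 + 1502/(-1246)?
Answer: -3652339/2454620 ≈ -1.4879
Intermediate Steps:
-21*53/3940 + 1502/(-1246) = -1113*1/3940 + 1502*(-1/1246) = -1113/3940 - 751/623 = -3652339/2454620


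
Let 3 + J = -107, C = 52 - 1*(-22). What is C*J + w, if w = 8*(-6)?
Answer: -8188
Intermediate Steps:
C = 74 (C = 52 + 22 = 74)
w = -48
J = -110 (J = -3 - 107 = -110)
C*J + w = 74*(-110) - 48 = -8140 - 48 = -8188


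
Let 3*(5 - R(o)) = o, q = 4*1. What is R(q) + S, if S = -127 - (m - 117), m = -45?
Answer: 116/3 ≈ 38.667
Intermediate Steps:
S = 35 (S = -127 - (-45 - 117) = -127 - 1*(-162) = -127 + 162 = 35)
q = 4
R(o) = 5 - o/3
R(q) + S = (5 - ⅓*4) + 35 = (5 - 4/3) + 35 = 11/3 + 35 = 116/3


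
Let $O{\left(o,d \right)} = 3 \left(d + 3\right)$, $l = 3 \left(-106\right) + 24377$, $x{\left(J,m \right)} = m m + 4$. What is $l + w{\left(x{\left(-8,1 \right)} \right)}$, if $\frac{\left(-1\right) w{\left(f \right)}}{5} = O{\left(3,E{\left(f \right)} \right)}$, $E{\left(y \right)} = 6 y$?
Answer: $23564$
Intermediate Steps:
$x{\left(J,m \right)} = 4 + m^{2}$ ($x{\left(J,m \right)} = m^{2} + 4 = 4 + m^{2}$)
$l = 24059$ ($l = -318 + 24377 = 24059$)
$O{\left(o,d \right)} = 9 + 3 d$ ($O{\left(o,d \right)} = 3 \left(3 + d\right) = 9 + 3 d$)
$w{\left(f \right)} = -45 - 90 f$ ($w{\left(f \right)} = - 5 \left(9 + 3 \cdot 6 f\right) = - 5 \left(9 + 18 f\right) = -45 - 90 f$)
$l + w{\left(x{\left(-8,1 \right)} \right)} = 24059 - \left(45 + 90 \left(4 + 1^{2}\right)\right) = 24059 - \left(45 + 90 \left(4 + 1\right)\right) = 24059 - 495 = 23564$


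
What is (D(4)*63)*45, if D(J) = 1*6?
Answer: 17010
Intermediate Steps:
D(J) = 6
(D(4)*63)*45 = (6*63)*45 = 378*45 = 17010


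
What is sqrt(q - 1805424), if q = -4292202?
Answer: 3*I*sqrt(677514) ≈ 2469.3*I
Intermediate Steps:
sqrt(q - 1805424) = sqrt(-4292202 - 1805424) = sqrt(-6097626) = 3*I*sqrt(677514)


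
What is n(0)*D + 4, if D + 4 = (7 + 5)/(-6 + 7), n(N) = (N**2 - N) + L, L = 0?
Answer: 4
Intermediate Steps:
n(N) = N**2 - N (n(N) = (N**2 - N) + 0 = N**2 - N)
D = 8 (D = -4 + (7 + 5)/(-6 + 7) = -4 + 12/1 = -4 + 12*1 = -4 + 12 = 8)
n(0)*D + 4 = (0*(-1 + 0))*8 + 4 = (0*(-1))*8 + 4 = 0*8 + 4 = 0 + 4 = 4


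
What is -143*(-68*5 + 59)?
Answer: 40183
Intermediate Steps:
-143*(-68*5 + 59) = -143*(-340 + 59) = -143*(-281) = 40183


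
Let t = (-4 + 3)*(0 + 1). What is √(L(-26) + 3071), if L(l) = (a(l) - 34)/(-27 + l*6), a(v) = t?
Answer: 2*√25712781/183 ≈ 55.418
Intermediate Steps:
t = -1 (t = -1*1 = -1)
a(v) = -1
L(l) = -35/(-27 + 6*l) (L(l) = (-1 - 34)/(-27 + l*6) = -35/(-27 + 6*l))
√(L(-26) + 3071) = √(-35/(-27 + 6*(-26)) + 3071) = √(-35/(-27 - 156) + 3071) = √(-35/(-183) + 3071) = √(-35*(-1/183) + 3071) = √(35/183 + 3071) = √(562028/183) = 2*√25712781/183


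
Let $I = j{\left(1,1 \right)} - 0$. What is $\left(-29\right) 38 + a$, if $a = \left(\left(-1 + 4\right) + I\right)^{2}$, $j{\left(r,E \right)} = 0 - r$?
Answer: $-1098$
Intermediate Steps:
$j{\left(r,E \right)} = - r$
$I = -1$ ($I = \left(-1\right) 1 - 0 = -1 + 0 = -1$)
$a = 4$ ($a = \left(\left(-1 + 4\right) - 1\right)^{2} = \left(3 - 1\right)^{2} = 2^{2} = 4$)
$\left(-29\right) 38 + a = \left(-29\right) 38 + 4 = -1102 + 4 = -1098$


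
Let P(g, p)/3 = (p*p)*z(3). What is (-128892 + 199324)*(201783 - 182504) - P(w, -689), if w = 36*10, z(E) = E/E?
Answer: 1356434365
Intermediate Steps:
z(E) = 1
w = 360
P(g, p) = 3*p² (P(g, p) = 3*((p*p)*1) = 3*(p²*1) = 3*p²)
(-128892 + 199324)*(201783 - 182504) - P(w, -689) = (-128892 + 199324)*(201783 - 182504) - 3*(-689)² = 70432*19279 - 3*474721 = 1357858528 - 1*1424163 = 1357858528 - 1424163 = 1356434365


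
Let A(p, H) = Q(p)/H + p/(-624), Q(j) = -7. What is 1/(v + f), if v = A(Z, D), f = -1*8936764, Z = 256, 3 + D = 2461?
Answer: -95862/856696110169 ≈ -1.1190e-7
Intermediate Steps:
D = 2458 (D = -3 + 2461 = 2458)
f = -8936764
A(p, H) = -7/H - p/624 (A(p, H) = -7/H + p/(-624) = -7/H + p*(-1/624) = -7/H - p/624)
v = -39601/95862 (v = -7/2458 - 1/624*256 = -7*1/2458 - 16/39 = -7/2458 - 16/39 = -39601/95862 ≈ -0.41310)
1/(v + f) = 1/(-39601/95862 - 8936764) = 1/(-856696110169/95862) = -95862/856696110169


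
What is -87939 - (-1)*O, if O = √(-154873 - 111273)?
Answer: -87939 + I*√266146 ≈ -87939.0 + 515.89*I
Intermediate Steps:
O = I*√266146 (O = √(-266146) = I*√266146 ≈ 515.89*I)
-87939 - (-1)*O = -87939 - (-1)*I*√266146 = -87939 + I*√266146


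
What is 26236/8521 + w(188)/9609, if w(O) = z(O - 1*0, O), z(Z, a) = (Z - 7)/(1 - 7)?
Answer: 1511068043/491269734 ≈ 3.0758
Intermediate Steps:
z(Z, a) = 7/6 - Z/6 (z(Z, a) = (-7 + Z)/(-6) = (-7 + Z)*(-⅙) = 7/6 - Z/6)
w(O) = 7/6 - O/6 (w(O) = 7/6 - (O - 1*0)/6 = 7/6 - (O + 0)/6 = 7/6 - O/6)
26236/8521 + w(188)/9609 = 26236/8521 + (7/6 - ⅙*188)/9609 = 26236*(1/8521) + (7/6 - 94/3)*(1/9609) = 26236/8521 - 181/6*1/9609 = 26236/8521 - 181/57654 = 1511068043/491269734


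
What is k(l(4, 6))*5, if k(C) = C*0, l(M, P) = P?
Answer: 0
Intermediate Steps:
k(C) = 0
k(l(4, 6))*5 = 0*5 = 0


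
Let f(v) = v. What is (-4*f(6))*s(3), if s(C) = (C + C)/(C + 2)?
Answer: -144/5 ≈ -28.800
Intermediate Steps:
s(C) = 2*C/(2 + C) (s(C) = (2*C)/(2 + C) = 2*C/(2 + C))
(-4*f(6))*s(3) = (-4*6)*(2*3/(2 + 3)) = -48*3/5 = -24*6/5 = -144/5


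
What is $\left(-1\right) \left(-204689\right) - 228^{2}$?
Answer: $152705$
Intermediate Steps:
$\left(-1\right) \left(-204689\right) - 228^{2} = 204689 - 51984 = 152705$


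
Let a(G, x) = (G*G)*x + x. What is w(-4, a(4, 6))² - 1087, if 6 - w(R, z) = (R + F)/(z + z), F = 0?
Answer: -2733038/2601 ≈ -1050.8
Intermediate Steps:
a(G, x) = x + x*G² (a(G, x) = G²*x + x = x*G² + x = x + x*G²)
w(R, z) = 6 - R/(2*z) (w(R, z) = 6 - (R + 0)/(z + z) = 6 - R/(2*z))
w(-4, a(4, 6))² - 1087 = (6 - ½*(-4)/6*(1 + 4²))² - 1087 = (6 - ½*(-4)/6*(1 + 16))² - 1087 = (6 - ½*(-4)/6*17)² - 1087 = (6 - ½*(-4)/102)² - 1087 = (6 - ½*(-4)*1/102)² - 1087 = (6 + 1/51)² - 1087 = (307/51)² - 1087 = 94249/2601 - 1087 = -2733038/2601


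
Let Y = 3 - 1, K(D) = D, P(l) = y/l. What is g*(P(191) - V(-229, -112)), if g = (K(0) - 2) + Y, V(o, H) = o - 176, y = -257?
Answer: 0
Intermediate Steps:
P(l) = -257/l
V(o, H) = -176 + o
Y = 2
g = 0 (g = (0 - 2) + 2 = -2 + 2 = 0)
g*(P(191) - V(-229, -112)) = 0*(-257/191 - (-176 - 229)) = 0*(-257*1/191 - 1*(-405)) = 0*(-257/191 + 405) = 0*(77098/191) = 0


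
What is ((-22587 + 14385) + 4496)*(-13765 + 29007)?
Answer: -56486852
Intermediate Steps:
((-22587 + 14385) + 4496)*(-13765 + 29007) = (-8202 + 4496)*15242 = -3706*15242 = -56486852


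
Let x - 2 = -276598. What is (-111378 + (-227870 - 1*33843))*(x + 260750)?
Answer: 5911999986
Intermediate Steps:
x = -276596 (x = 2 - 276598 = -276596)
(-111378 + (-227870 - 1*33843))*(x + 260750) = (-111378 + (-227870 - 1*33843))*(-276596 + 260750) = (-111378 + (-227870 - 33843))*(-15846) = (-111378 - 261713)*(-15846) = -373091*(-15846) = 5911999986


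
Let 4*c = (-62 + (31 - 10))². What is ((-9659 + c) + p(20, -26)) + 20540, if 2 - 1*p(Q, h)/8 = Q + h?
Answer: 45461/4 ≈ 11365.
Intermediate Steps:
p(Q, h) = 16 - 8*Q - 8*h (p(Q, h) = 16 - 8*(Q + h) = 16 + (-8*Q - 8*h) = 16 - 8*Q - 8*h)
c = 1681/4 (c = (-62 + (31 - 10))²/4 = (-62 + 21)²/4 = (¼)*(-41)² = (¼)*1681 = 1681/4 ≈ 420.25)
((-9659 + c) + p(20, -26)) + 20540 = ((-9659 + 1681/4) + (16 - 8*20 - 8*(-26))) + 20540 = (-36955/4 + (16 - 160 + 208)) + 20540 = (-36955/4 + 64) + 20540 = -36699/4 + 20540 = 45461/4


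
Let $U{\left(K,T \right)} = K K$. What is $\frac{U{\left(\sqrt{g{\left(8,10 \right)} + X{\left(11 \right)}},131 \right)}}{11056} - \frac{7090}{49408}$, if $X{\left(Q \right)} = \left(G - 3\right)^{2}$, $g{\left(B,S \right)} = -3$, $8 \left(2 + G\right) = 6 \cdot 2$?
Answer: $- \frac{2435313}{17070464} \approx -0.14266$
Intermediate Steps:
$G = - \frac{1}{2}$ ($G = -2 + \frac{6 \cdot 2}{8} = -2 + \frac{1}{8} \cdot 12 = -2 + \frac{3}{2} = - \frac{1}{2} \approx -0.5$)
$X{\left(Q \right)} = \frac{49}{4}$ ($X{\left(Q \right)} = \left(- \frac{1}{2} - 3\right)^{2} = \left(- \frac{7}{2}\right)^{2} = \frac{49}{4}$)
$U{\left(K,T \right)} = K^{2}$
$\frac{U{\left(\sqrt{g{\left(8,10 \right)} + X{\left(11 \right)}},131 \right)}}{11056} - \frac{7090}{49408} = \frac{\left(\sqrt{-3 + \frac{49}{4}}\right)^{2}}{11056} - \frac{7090}{49408} = \left(\sqrt{\frac{37}{4}}\right)^{2} \cdot \frac{1}{11056} - \frac{3545}{24704} = \left(\frac{\sqrt{37}}{2}\right)^{2} \cdot \frac{1}{11056} - \frac{3545}{24704} = \frac{37}{4} \cdot \frac{1}{11056} - \frac{3545}{24704} = \frac{37}{44224} - \frac{3545}{24704} = - \frac{2435313}{17070464}$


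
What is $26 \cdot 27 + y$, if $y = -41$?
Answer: $661$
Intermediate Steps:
$26 \cdot 27 + y = 26 \cdot 27 - 41 = 702 - 41 = 661$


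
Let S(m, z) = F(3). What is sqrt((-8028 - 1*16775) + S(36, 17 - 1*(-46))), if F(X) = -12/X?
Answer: I*sqrt(24807) ≈ 157.5*I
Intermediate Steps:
S(m, z) = -4 (S(m, z) = -12/3 = -12*1/3 = -4)
sqrt((-8028 - 1*16775) + S(36, 17 - 1*(-46))) = sqrt((-8028 - 1*16775) - 4) = sqrt((-8028 - 16775) - 4) = sqrt(-24803 - 4) = sqrt(-24807) = I*sqrt(24807)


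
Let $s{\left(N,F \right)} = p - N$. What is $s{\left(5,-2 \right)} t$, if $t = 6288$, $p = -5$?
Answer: $-62880$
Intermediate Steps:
$s{\left(N,F \right)} = -5 - N$
$s{\left(5,-2 \right)} t = \left(-5 - 5\right) 6288 = \left(-10\right) 6288 = -62880$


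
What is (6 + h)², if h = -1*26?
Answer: 400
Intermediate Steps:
h = -26
(6 + h)² = (6 - 26)² = (-20)² = 400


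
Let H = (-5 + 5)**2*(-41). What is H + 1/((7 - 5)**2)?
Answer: 1/4 ≈ 0.25000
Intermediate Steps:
H = 0 (H = 0**2*(-41) = 0*(-41) = 0)
H + 1/((7 - 5)**2) = 0 + 1/((7 - 5)**2) = 0 + 1/(2**2) = 0 + 1/4 = 1/4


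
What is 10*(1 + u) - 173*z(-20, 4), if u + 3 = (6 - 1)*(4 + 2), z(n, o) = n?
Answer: 3740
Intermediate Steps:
u = 27 (u = -3 + (6 - 1)*(4 + 2) = -3 + 5*6 = -3 + 30 = 27)
10*(1 + u) - 173*z(-20, 4) = 10*(1 + 27) - 173*(-20) = 10*28 + 3460 = 280 + 3460 = 3740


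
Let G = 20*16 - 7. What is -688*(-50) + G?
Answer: 34713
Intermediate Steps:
G = 313 (G = 320 - 7 = 313)
-688*(-50) + G = -688*(-50) + 313 = 34400 + 313 = 34713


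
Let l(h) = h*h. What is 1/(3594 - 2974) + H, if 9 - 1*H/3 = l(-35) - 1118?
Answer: -182279/620 ≈ -294.00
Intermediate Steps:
l(h) = h**2
H = -294 (H = 27 - 3*((-35)**2 - 1118) = 27 - 3*(1225 - 1118) = 27 - 3*107 = 27 - 321 = -294)
1/(3594 - 2974) + H = 1/(3594 - 2974) - 294 = 1/620 - 294 = -182279/620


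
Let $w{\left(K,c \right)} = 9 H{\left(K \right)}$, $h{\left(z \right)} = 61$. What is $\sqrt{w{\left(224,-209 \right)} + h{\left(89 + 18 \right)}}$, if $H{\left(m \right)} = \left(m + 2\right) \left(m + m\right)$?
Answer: $\sqrt{911293} \approx 954.62$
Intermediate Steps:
$H{\left(m \right)} = 2 m \left(2 + m\right)$ ($H{\left(m \right)} = \left(2 + m\right) 2 m = 2 m \left(2 + m\right)$)
$w{\left(K,c \right)} = 18 K \left(2 + K\right)$ ($w{\left(K,c \right)} = 9 \cdot 2 K \left(2 + K\right) = 18 K \left(2 + K\right)$)
$\sqrt{w{\left(224,-209 \right)} + h{\left(89 + 18 \right)}} = \sqrt{18 \cdot 224 \left(2 + 224\right) + 61} = \sqrt{18 \cdot 224 \cdot 226 + 61} = \sqrt{911232 + 61} = \sqrt{911293}$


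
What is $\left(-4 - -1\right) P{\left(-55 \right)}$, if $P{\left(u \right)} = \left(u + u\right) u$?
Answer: $-18150$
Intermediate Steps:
$P{\left(u \right)} = 2 u^{2}$ ($P{\left(u \right)} = 2 u u = 2 u^{2}$)
$\left(-4 - -1\right) P{\left(-55 \right)} = \left(-4 - -1\right) 2 \left(-55\right)^{2} = \left(-4 + 1\right) 2 \cdot 3025 = \left(-3\right) 6050 = -18150$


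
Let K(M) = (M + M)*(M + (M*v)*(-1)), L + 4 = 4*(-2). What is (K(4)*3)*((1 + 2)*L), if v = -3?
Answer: -13824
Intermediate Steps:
L = -12 (L = -4 + 4*(-2) = -4 - 8 = -12)
K(M) = 8*M**2 (K(M) = (M + M)*(M + (M*(-3))*(-1)) = (2*M)*(M - 3*M*(-1)) = (2*M)*(M + 3*M) = (2*M)*(4*M) = 8*M**2)
(K(4)*3)*((1 + 2)*L) = ((8*4**2)*3)*((1 + 2)*(-12)) = ((8*16)*3)*(3*(-12)) = (128*3)*(-36) = 384*(-36) = -13824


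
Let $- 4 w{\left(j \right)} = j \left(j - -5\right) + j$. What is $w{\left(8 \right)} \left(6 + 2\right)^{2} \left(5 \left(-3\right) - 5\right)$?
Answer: $35840$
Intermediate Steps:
$w{\left(j \right)} = - \frac{j}{4} - \frac{j \left(5 + j\right)}{4}$ ($w{\left(j \right)} = - \frac{j \left(j - -5\right) + j}{4} = - \frac{j \left(j + 5\right) + j}{4} = - \frac{j \left(5 + j\right) + j}{4} = - \frac{j + j \left(5 + j\right)}{4} = - \frac{j}{4} - \frac{j \left(5 + j\right)}{4}$)
$w{\left(8 \right)} \left(6 + 2\right)^{2} \left(5 \left(-3\right) - 5\right) = \left(- \frac{1}{4}\right) 8 \left(6 + 8\right) \left(6 + 2\right)^{2} \left(5 \left(-3\right) - 5\right) = \left(- \frac{1}{4}\right) 8 \cdot 14 \cdot 8^{2} \left(-15 - 5\right) = \left(-28\right) 64 \left(-20\right) = \left(-1792\right) \left(-20\right) = 35840$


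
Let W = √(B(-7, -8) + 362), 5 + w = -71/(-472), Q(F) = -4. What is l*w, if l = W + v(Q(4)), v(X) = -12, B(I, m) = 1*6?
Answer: 6867/118 - 2289*√23/118 ≈ -34.836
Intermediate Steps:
B(I, m) = 6
w = -2289/472 (w = -5 - 71/(-472) = -5 - 71*(-1/472) = -5 + 71/472 = -2289/472 ≈ -4.8496)
W = 4*√23 (W = √(6 + 362) = √368 = 4*√23 ≈ 19.183)
l = -12 + 4*√23 (l = 4*√23 - 12 = -12 + 4*√23 ≈ 7.1833)
l*w = (-12 + 4*√23)*(-2289/472) = 6867/118 - 2289*√23/118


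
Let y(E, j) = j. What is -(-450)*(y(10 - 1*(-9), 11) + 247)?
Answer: 116100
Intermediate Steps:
-(-450)*(y(10 - 1*(-9), 11) + 247) = -(-450)*(11 + 247) = -(-450)*258 = -1*(-116100) = 116100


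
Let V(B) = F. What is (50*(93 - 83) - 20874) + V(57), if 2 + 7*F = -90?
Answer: -142710/7 ≈ -20387.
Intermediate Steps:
F = -92/7 (F = -2/7 + (1/7)*(-90) = -2/7 - 90/7 = -92/7 ≈ -13.143)
V(B) = -92/7
(50*(93 - 83) - 20874) + V(57) = (50*(93 - 83) - 20874) - 92/7 = (50*10 - 20874) - 92/7 = (500 - 20874) - 92/7 = -20374 - 92/7 = -142710/7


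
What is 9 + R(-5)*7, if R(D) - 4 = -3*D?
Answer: 142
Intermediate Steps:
R(D) = 4 - 3*D
9 + R(-5)*7 = 9 + (4 - 3*(-5))*7 = 9 + (4 + 15)*7 = 9 + 19*7 = 9 + 133 = 142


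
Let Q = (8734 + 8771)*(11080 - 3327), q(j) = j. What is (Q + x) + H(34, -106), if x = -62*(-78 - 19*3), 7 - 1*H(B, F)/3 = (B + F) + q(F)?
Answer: 135725190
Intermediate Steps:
Q = 135716265 (Q = 17505*7753 = 135716265)
H(B, F) = 21 - 6*F - 3*B (H(B, F) = 21 - 3*((B + F) + F) = 21 - 3*(B + 2*F) = 21 + (-6*F - 3*B) = 21 - 6*F - 3*B)
x = 8370 (x = -62*(-78 - 57) = -62*(-135) = 8370)
(Q + x) + H(34, -106) = (135716265 + 8370) + (21 - 6*(-106) - 3*34) = 135724635 + (21 + 636 - 102) = 135724635 + 555 = 135725190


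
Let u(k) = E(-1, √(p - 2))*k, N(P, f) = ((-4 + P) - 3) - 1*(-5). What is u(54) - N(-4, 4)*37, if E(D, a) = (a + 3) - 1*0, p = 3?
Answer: 438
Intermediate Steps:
N(P, f) = -2 + P (N(P, f) = (-7 + P) + 5 = -2 + P)
E(D, a) = 3 + a (E(D, a) = (3 + a) + 0 = 3 + a)
u(k) = 4*k (u(k) = (3 + √(3 - 2))*k = (3 + √1)*k = (3 + 1)*k = 4*k)
u(54) - N(-4, 4)*37 = 4*54 - (-2 - 4)*37 = 216 - (-6)*37 = 216 - 1*(-222) = 216 + 222 = 438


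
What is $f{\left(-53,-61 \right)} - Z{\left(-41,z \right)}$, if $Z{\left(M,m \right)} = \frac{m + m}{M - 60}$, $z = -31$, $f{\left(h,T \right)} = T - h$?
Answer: $- \frac{870}{101} \approx -8.6139$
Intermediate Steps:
$Z{\left(M,m \right)} = \frac{2 m}{-60 + M}$
$f{\left(-53,-61 \right)} - Z{\left(-41,z \right)} = \left(-61 - -53\right) - 2 \left(-31\right) \frac{1}{-60 - 41} = \left(-61 + 53\right) - 2 \left(-31\right) \frac{1}{-101} = -8 - 2 \left(-31\right) \left(- \frac{1}{101}\right) = -8 - \frac{62}{101} = - \frac{870}{101}$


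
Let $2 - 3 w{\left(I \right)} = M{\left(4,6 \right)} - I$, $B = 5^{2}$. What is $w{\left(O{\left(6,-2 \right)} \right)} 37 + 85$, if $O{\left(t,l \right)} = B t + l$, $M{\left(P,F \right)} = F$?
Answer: $1861$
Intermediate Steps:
$B = 25$
$O{\left(t,l \right)} = l + 25 t$ ($O{\left(t,l \right)} = 25 t + l = l + 25 t$)
$w{\left(I \right)} = - \frac{4}{3} + \frac{I}{3}$ ($w{\left(I \right)} = \frac{2}{3} - \frac{6 - I}{3} = \frac{2}{3} + \left(-2 + \frac{I}{3}\right) = - \frac{4}{3} + \frac{I}{3}$)
$w{\left(O{\left(6,-2 \right)} \right)} 37 + 85 = \left(- \frac{4}{3} + \frac{-2 + 25 \cdot 6}{3}\right) 37 + 85 = \left(- \frac{4}{3} + \frac{-2 + 150}{3}\right) 37 + 85 = \left(- \frac{4}{3} + \frac{1}{3} \cdot 148\right) 37 + 85 = \left(- \frac{4}{3} + \frac{148}{3}\right) 37 + 85 = 48 \cdot 37 + 85 = 1776 + 85 = 1861$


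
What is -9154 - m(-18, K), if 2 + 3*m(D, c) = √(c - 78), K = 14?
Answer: -27460/3 - 8*I/3 ≈ -9153.3 - 2.6667*I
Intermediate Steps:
m(D, c) = -⅔ + √(-78 + c)/3 (m(D, c) = -⅔ + √(c - 78)/3 = -⅔ + √(-78 + c)/3)
-9154 - m(-18, K) = -9154 - (-⅔ + √(-78 + 14)/3) = -9154 - (-⅔ + √(-64)/3) = -9154 - (-⅔ + (8*I)/3) = -9154 - (-⅔ + 8*I/3) = -9154 + (⅔ - 8*I/3) = -27460/3 - 8*I/3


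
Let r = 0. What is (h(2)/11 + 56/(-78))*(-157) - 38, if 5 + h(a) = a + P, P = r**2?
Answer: 50423/429 ≈ 117.54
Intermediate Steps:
P = 0 (P = 0**2 = 0)
h(a) = -5 + a (h(a) = -5 + (a + 0) = -5 + a)
(h(2)/11 + 56/(-78))*(-157) - 38 = ((-5 + 2)/11 + 56/(-78))*(-157) - 38 = (-3*1/11 + 56*(-1/78))*(-157) - 38 = (-3/11 - 28/39)*(-157) - 38 = -425/429*(-157) - 38 = 66725/429 - 38 = 50423/429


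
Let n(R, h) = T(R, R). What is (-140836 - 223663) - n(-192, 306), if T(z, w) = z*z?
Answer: -401363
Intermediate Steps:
T(z, w) = z²
n(R, h) = R²
(-140836 - 223663) - n(-192, 306) = (-140836 - 223663) - 1*(-192)² = -364499 - 1*36864 = -364499 - 36864 = -401363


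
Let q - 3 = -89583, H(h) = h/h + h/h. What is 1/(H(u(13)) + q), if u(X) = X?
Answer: -1/89578 ≈ -1.1163e-5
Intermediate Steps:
H(h) = 2 (H(h) = 1 + 1 = 2)
q = -89580 (q = 3 - 89583 = -89580)
1/(H(u(13)) + q) = 1/(2 - 89580) = 1/(-89578) = -1/89578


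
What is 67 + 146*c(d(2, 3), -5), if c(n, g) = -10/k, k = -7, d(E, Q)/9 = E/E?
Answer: 1929/7 ≈ 275.57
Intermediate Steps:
d(E, Q) = 9 (d(E, Q) = 9*(E/E) = 9*1 = 9)
c(n, g) = 10/7 (c(n, g) = -10/(-7) = -10*(-1/7) = 10/7)
67 + 146*c(d(2, 3), -5) = 67 + 146*(10/7) = 67 + 1460/7 = 1929/7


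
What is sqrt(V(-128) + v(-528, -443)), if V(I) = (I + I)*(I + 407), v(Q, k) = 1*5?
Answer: I*sqrt(71419) ≈ 267.24*I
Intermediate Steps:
v(Q, k) = 5
V(I) = 2*I*(407 + I) (V(I) = (2*I)*(407 + I) = 2*I*(407 + I))
sqrt(V(-128) + v(-528, -443)) = sqrt(2*(-128)*(407 - 128) + 5) = sqrt(2*(-128)*279 + 5) = sqrt(-71424 + 5) = sqrt(-71419) = I*sqrt(71419)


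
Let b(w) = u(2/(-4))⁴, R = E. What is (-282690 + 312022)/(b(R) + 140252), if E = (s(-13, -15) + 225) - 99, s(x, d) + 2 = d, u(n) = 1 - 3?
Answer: 7333/35067 ≈ 0.20911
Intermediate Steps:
u(n) = -2
s(x, d) = -2 + d
E = 109 (E = ((-2 - 15) + 225) - 99 = (-17 + 225) - 99 = 208 - 99 = 109)
R = 109
b(w) = 16 (b(w) = (-2)⁴ = 16)
(-282690 + 312022)/(b(R) + 140252) = (-282690 + 312022)/(16 + 140252) = 29332/140268 = 29332*(1/140268) = 7333/35067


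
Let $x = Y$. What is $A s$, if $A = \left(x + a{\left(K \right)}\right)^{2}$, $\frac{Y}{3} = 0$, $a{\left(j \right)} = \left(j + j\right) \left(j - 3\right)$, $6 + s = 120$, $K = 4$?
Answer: $7296$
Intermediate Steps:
$s = 114$ ($s = -6 + 120 = 114$)
$a{\left(j \right)} = 2 j \left(-3 + j\right)$
$Y = 0$ ($Y = 3 \cdot 0 = 0$)
$x = 0$
$A = 64$ ($A = \left(0 + 2 \cdot 4 \left(-3 + 4\right)\right)^{2} = \left(0 + 2 \cdot 4 \cdot 1\right)^{2} = \left(0 + 8\right)^{2} = 8^{2} = 64$)
$A s = 64 \cdot 114 = 7296$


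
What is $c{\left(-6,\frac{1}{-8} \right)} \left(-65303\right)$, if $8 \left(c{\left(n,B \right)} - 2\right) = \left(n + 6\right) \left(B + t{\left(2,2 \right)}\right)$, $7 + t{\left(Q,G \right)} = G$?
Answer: $-130606$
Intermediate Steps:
$t{\left(Q,G \right)} = -7 + G$
$c{\left(n,B \right)} = 2 + \frac{\left(-5 + B\right) \left(6 + n\right)}{8}$ ($c{\left(n,B \right)} = 2 + \frac{\left(n + 6\right) \left(B + \left(-7 + 2\right)\right)}{8} = 2 + \frac{\left(6 + n\right) \left(B - 5\right)}{8} = 2 + \frac{\left(6 + n\right) \left(-5 + B\right)}{8} = 2 + \frac{\left(-5 + B\right) \left(6 + n\right)}{8}$)
$c{\left(-6,\frac{1}{-8} \right)} \left(-65303\right) = \left(- \frac{7}{4} - - \frac{15}{4} + \frac{3}{4 \left(-8\right)} + \frac{1}{8} \frac{1}{-8} \left(-6\right)\right) \left(-65303\right) = \left(- \frac{7}{4} + \frac{15}{4} + \frac{3}{4} \left(- \frac{1}{8}\right) + \frac{1}{8} \left(- \frac{1}{8}\right) \left(-6\right)\right) \left(-65303\right) = \left(- \frac{7}{4} + \frac{15}{4} - \frac{3}{32} + \frac{3}{32}\right) \left(-65303\right) = 2 \left(-65303\right) = -130606$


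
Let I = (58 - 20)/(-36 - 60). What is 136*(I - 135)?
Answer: -110483/6 ≈ -18414.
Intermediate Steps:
I = -19/48 (I = 38/(-96) = 38*(-1/96) = -19/48 ≈ -0.39583)
136*(I - 135) = 136*(-19/48 - 135) = 136*(-6499/48) = -110483/6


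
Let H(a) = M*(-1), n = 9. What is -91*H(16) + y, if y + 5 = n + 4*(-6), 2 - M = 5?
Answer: -293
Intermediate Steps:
M = -3 (M = 2 - 1*5 = 2 - 5 = -3)
y = -20 (y = -5 + (9 + 4*(-6)) = -5 + (9 - 24) = -5 - 15 = -20)
H(a) = 3 (H(a) = -3*(-1) = 3)
-91*H(16) + y = -91*3 - 20 = -273 - 20 = -293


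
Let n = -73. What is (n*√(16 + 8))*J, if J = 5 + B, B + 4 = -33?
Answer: 4672*√6 ≈ 11444.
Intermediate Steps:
B = -37 (B = -4 - 33 = -37)
J = -32 (J = 5 - 37 = -32)
(n*√(16 + 8))*J = -73*√(16 + 8)*(-32) = -146*√6*(-32) = 4672*√6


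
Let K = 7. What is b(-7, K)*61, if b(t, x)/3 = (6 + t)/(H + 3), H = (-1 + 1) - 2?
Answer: -183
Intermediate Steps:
H = -2 (H = 0 - 2 = -2)
b(t, x) = 18 + 3*t (b(t, x) = 3*((6 + t)/(-2 + 3)) = 3*((6 + t)/1) = 3*((6 + t)*1) = 3*(6 + t) = 18 + 3*t)
b(-7, K)*61 = (18 + 3*(-7))*61 = (18 - 21)*61 = -3*61 = -183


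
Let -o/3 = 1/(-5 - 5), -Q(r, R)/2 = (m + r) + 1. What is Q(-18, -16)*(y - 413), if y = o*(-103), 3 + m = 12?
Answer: -35512/5 ≈ -7102.4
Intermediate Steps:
m = 9 (m = -3 + 12 = 9)
Q(r, R) = -20 - 2*r (Q(r, R) = -2*((9 + r) + 1) = -2*(10 + r) = -20 - 2*r)
o = 3/10 (o = -3/(-5 - 5) = -3/(-10) = -3*(-1/10) = 3/10 ≈ 0.30000)
y = -309/10 (y = (3/10)*(-103) = -309/10 ≈ -30.900)
Q(-18, -16)*(y - 413) = (-20 - 2*(-18))*(-309/10 - 413) = (-20 + 36)*(-4439/10) = 16*(-4439/10) = -35512/5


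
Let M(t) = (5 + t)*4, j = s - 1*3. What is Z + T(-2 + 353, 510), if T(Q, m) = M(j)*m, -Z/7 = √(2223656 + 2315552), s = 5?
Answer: 14280 - 14*√1134802 ≈ -633.79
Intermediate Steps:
Z = -14*√1134802 (Z = -7*√(2223656 + 2315552) = -14*√1134802 ≈ -14914.)
j = 2 (j = 5 - 1*3 = 5 - 3 = 2)
M(t) = 20 + 4*t
T(Q, m) = 28*m (T(Q, m) = (20 + 4*2)*m = (20 + 8)*m = 28*m)
Z + T(-2 + 353, 510) = -14*√1134802 + 28*510 = -14*√1134802 + 14280 = 14280 - 14*√1134802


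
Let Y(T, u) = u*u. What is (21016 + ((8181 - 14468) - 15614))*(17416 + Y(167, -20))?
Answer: -15767160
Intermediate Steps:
Y(T, u) = u**2
(21016 + ((8181 - 14468) - 15614))*(17416 + Y(167, -20)) = (21016 + ((8181 - 14468) - 15614))*(17416 + (-20)**2) = (21016 + (-6287 - 15614))*(17416 + 400) = (21016 - 21901)*17816 = -885*17816 = -15767160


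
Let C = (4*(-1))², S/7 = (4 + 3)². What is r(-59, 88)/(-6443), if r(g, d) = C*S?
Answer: -5488/6443 ≈ -0.85178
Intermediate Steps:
S = 343 (S = 7*(4 + 3)² = 7*7² = 7*49 = 343)
C = 16 (C = (-4)² = 16)
r(g, d) = 5488 (r(g, d) = 16*343 = 5488)
r(-59, 88)/(-6443) = 5488/(-6443) = 5488*(-1/6443) = -5488/6443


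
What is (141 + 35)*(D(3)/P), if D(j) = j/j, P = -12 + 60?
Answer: 11/3 ≈ 3.6667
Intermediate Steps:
P = 48
D(j) = 1
(141 + 35)*(D(3)/P) = (141 + 35)*(1/48) = 176*(1*(1/48)) = 176*(1/48) = 11/3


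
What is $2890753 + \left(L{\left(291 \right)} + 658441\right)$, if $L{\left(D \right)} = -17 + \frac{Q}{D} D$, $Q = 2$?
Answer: $3549179$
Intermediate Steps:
$L{\left(D \right)} = -15$ ($L{\left(D \right)} = -17 + \frac{2}{D} D = -17 + 2 = -15$)
$2890753 + \left(L{\left(291 \right)} + 658441\right) = 2890753 + \left(-15 + 658441\right) = 2890753 + 658426 = 3549179$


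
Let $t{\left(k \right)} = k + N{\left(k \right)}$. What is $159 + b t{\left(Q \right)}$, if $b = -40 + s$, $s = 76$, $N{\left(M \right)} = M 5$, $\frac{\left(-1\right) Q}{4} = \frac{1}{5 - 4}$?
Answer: $-705$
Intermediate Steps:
$Q = -4$ ($Q = - \frac{4}{5 - 4} = - \frac{4}{1} = \left(-4\right) 1 = -4$)
$N{\left(M \right)} = 5 M$
$t{\left(k \right)} = 6 k$ ($t{\left(k \right)} = k + 5 k = 6 k$)
$b = 36$ ($b = -40 + 76 = 36$)
$159 + b t{\left(Q \right)} = 159 + 36 \cdot 6 \left(-4\right) = 159 + 36 \left(-24\right) = 159 - 864 = -705$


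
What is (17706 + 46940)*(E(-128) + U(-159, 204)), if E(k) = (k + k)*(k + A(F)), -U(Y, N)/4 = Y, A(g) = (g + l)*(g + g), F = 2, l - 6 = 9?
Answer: 1034077416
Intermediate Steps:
l = 15 (l = 6 + 9 = 15)
A(g) = 2*g*(15 + g) (A(g) = (g + 15)*(g + g) = (15 + g)*(2*g) = 2*g*(15 + g))
U(Y, N) = -4*Y
E(k) = 2*k*(68 + k) (E(k) = (k + k)*(k + 2*2*(15 + 2)) = (2*k)*(k + 2*2*17) = (2*k)*(k + 68) = (2*k)*(68 + k) = 2*k*(68 + k))
(17706 + 46940)*(E(-128) + U(-159, 204)) = (17706 + 46940)*(2*(-128)*(68 - 128) - 4*(-159)) = 64646*(2*(-128)*(-60) + 636) = 64646*(15360 + 636) = 64646*15996 = 1034077416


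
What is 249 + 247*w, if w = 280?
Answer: 69409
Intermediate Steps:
249 + 247*w = 249 + 247*280 = 249 + 69160 = 69409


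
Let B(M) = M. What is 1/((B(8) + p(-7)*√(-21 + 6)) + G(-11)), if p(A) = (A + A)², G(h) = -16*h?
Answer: 23/76262 - 49*I*√15/152524 ≈ 0.00030159 - 0.0012442*I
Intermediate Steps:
p(A) = 4*A² (p(A) = (2*A)² = 4*A²)
1/((B(8) + p(-7)*√(-21 + 6)) + G(-11)) = 1/((8 + (4*(-7)²)*√(-21 + 6)) - 16*(-11)) = 1/((8 + (4*49)*√(-15)) + 176) = 1/((8 + 196*(I*√15)) + 176) = 1/((8 + 196*I*√15) + 176) = 1/(184 + 196*I*√15)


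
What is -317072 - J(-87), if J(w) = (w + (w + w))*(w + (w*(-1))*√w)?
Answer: -339779 + 22707*I*√87 ≈ -3.3978e+5 + 2.118e+5*I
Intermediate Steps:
J(w) = 3*w*(w - w^(3/2)) (J(w) = (w + 2*w)*(w + (-w)*√w) = (3*w)*(w - w^(3/2)) = 3*w*(w - w^(3/2)))
-317072 - J(-87) = -317072 - (-22707*I*√87 + 3*(-87)²) = -317072 - (-22707*I*√87 + 3*7569) = -317072 - (-22707*I*√87 + 22707) = -317072 - (22707 - 22707*I*√87) = -317072 + (-22707 + 22707*I*√87) = -339779 + 22707*I*√87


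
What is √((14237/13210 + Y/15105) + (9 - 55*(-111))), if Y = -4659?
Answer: 3*√120227036880541790/13302470 ≈ 78.197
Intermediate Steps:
√((14237/13210 + Y/15105) + (9 - 55*(-111))) = √((14237/13210 - 4659/15105) + (9 - 55*(-111))) = √((14237*(1/13210) - 4659*1/15105) + (9 + 6105)) = √((14237/13210 - 1553/5035) + 6114) = √(10233633/13302470 + 6114) = √(81341535213/13302470) = 3*√120227036880541790/13302470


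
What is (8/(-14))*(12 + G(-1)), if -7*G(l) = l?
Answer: -340/49 ≈ -6.9388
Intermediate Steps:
G(l) = -l/7
(8/(-14))*(12 + G(-1)) = (8/(-14))*(12 - ⅐*(-1)) = (8*(-1/14))*(12 + ⅐) = -4/7*85/7 = -340/49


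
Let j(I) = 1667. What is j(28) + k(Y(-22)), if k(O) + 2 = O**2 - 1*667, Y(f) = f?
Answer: 1482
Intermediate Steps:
k(O) = -669 + O**2 (k(O) = -2 + (O**2 - 1*667) = -2 + (O**2 - 667) = -2 + (-667 + O**2) = -669 + O**2)
j(28) + k(Y(-22)) = 1667 + (-669 + (-22)**2) = 1667 + (-669 + 484) = 1667 - 185 = 1482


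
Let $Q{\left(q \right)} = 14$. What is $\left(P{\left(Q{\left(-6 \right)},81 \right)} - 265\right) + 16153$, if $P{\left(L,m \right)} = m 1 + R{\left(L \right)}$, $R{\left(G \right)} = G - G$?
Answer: $15969$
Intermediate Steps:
$R{\left(G \right)} = 0$
$P{\left(L,m \right)} = m$ ($P{\left(L,m \right)} = m 1 + 0 = m + 0 = m$)
$\left(P{\left(Q{\left(-6 \right)},81 \right)} - 265\right) + 16153 = \left(81 - 265\right) + 16153 = -184 + 16153 = 15969$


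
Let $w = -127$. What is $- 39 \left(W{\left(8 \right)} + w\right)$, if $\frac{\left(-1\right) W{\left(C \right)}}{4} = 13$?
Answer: $6981$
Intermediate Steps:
$W{\left(C \right)} = -52$ ($W{\left(C \right)} = \left(-4\right) 13 = -52$)
$- 39 \left(W{\left(8 \right)} + w\right) = - 39 \left(-52 - 127\right) = \left(-39\right) \left(-179\right) = 6981$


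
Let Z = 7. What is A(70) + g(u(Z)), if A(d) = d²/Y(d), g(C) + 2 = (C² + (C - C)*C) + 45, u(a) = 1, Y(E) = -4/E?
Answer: -85706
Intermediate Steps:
g(C) = 43 + C² (g(C) = -2 + ((C² + (C - C)*C) + 45) = -2 + ((C² + 0*C) + 45) = -2 + ((C² + 0) + 45) = -2 + (C² + 45) = -2 + (45 + C²) = 43 + C²)
A(d) = -d³/4 (A(d) = d²/((-4/d)) = d²*(-d/4) = -d³/4)
A(70) + g(u(Z)) = -¼*70³ + (43 + 1²) = -¼*343000 + (43 + 1) = -85750 + 44 = -85706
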